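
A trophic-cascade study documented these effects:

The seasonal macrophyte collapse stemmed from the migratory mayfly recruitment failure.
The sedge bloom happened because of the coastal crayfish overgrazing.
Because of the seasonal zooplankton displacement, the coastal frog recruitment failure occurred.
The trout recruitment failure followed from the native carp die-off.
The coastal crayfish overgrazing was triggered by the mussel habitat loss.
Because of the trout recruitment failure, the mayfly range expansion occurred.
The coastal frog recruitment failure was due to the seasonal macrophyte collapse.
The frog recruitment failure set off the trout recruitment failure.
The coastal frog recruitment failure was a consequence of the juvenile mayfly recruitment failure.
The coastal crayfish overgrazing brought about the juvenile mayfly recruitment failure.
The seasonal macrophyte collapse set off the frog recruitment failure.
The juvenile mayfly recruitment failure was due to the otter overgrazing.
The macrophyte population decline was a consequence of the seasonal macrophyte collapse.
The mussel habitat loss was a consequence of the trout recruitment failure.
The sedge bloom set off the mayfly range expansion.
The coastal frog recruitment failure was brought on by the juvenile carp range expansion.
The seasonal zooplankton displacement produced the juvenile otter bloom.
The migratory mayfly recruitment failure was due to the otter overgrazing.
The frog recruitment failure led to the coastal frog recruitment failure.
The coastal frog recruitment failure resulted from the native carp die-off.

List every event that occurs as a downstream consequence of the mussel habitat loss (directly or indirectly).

Direct effects: the coastal crayfish overgrazing.
2 steps out: the sedge bloom, the juvenile mayfly recruitment failure.
3 steps out: the coastal frog recruitment failure, the mayfly range expansion.
Not reachable from it: the seasonal zooplankton displacement, the otter overgrazing, the migratory mayfly recruitment failure, the juvenile carp range expansion, the seasonal macrophyte collapse, the native carp die-off, the frog recruitment failure, the trout recruitment failure, the juvenile otter bloom, the macrophyte population decline.

the coastal crayfish overgrazing, the coastal frog recruitment failure, the juvenile mayfly recruitment failure, the mayfly range expansion, the sedge bloom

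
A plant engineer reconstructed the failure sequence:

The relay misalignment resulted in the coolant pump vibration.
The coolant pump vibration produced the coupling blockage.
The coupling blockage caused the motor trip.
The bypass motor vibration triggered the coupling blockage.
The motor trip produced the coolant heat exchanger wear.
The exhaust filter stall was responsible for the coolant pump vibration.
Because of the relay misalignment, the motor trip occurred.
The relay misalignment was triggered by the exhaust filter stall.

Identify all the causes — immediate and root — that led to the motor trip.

Immediate causes of the motor trip: the relay misalignment, the coupling blockage.
Further upstream: the exhaust filter stall, the coolant pump vibration, the bypass motor vibration.

the bypass motor vibration, the coolant pump vibration, the coupling blockage, the exhaust filter stall, the relay misalignment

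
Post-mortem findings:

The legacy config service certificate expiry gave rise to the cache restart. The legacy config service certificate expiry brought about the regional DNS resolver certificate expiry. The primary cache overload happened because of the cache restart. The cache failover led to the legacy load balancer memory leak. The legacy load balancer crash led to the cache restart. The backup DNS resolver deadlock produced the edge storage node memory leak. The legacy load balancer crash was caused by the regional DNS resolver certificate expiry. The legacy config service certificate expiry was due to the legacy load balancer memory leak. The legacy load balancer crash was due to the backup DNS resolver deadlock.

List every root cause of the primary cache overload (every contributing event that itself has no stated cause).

Tracing upstream from the primary cache overload: the primary cache overload ← the cache restart ← the legacy load balancer crash ← the backup DNS resolver deadlock.
A separate upstream branch: the primary cache overload ← the cache restart ← the legacy config service certificate expiry ← the legacy load balancer memory leak ← the cache failover.
Each of those chain origins has no stated cause.

the backup DNS resolver deadlock, the cache failover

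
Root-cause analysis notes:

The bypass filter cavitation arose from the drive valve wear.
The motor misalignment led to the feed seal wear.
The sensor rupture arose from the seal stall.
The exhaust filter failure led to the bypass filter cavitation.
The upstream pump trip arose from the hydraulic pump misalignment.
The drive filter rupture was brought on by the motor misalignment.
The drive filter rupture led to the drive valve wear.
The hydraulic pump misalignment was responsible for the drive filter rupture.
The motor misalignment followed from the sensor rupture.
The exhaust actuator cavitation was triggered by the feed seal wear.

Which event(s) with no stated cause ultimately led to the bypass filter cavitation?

Tracing upstream from the bypass filter cavitation: the bypass filter cavitation ← the drive valve wear ← the drive filter rupture ← the hydraulic pump misalignment.
A separate upstream branch: the bypass filter cavitation ← the drive valve wear ← the drive filter rupture ← the motor misalignment ← the sensor rupture ← the seal stall.
A separate upstream branch: the bypass filter cavitation ← the exhaust filter failure.
Each of those chain origins has no stated cause.

the exhaust filter failure, the hydraulic pump misalignment, the seal stall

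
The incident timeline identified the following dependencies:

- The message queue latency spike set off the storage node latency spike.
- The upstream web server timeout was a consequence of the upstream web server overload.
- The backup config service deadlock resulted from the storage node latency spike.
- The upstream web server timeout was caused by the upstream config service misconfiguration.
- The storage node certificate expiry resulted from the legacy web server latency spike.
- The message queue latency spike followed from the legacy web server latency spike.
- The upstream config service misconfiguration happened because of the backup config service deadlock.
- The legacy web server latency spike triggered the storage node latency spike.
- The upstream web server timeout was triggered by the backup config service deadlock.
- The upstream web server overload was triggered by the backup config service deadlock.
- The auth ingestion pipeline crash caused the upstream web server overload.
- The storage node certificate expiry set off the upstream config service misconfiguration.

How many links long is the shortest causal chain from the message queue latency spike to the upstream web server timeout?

3

Shortest chain: the message queue latency spike → the storage node latency spike → the backup config service deadlock → the upstream web server timeout.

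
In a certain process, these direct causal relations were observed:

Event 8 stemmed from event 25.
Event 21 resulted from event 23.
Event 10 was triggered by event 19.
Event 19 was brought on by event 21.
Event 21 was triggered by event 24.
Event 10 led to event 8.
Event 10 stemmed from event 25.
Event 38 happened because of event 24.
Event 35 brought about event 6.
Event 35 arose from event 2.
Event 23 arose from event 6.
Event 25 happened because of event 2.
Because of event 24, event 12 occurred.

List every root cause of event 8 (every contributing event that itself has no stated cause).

event 2, event 24

Tracing upstream from event 8: event 8 ← event 10 ← event 19 ← event 21 ← event 24.
A separate upstream branch: event 8 ← event 25 ← event 2.
Each of those chain origins has no stated cause.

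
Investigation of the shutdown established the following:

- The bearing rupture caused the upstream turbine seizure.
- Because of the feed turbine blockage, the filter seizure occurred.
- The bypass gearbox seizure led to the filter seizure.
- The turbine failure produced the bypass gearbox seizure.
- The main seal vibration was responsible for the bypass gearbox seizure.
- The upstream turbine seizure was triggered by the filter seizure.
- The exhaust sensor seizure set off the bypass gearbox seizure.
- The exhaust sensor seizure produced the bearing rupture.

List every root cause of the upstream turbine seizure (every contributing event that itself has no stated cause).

Tracing upstream from the upstream turbine seizure: the upstream turbine seizure ← the bearing rupture ← the exhaust sensor seizure.
A separate upstream branch: the upstream turbine seizure ← the filter seizure ← the bypass gearbox seizure ← the turbine failure.
A separate upstream branch: the upstream turbine seizure ← the filter seizure ← the bypass gearbox seizure ← the main seal vibration.
A separate upstream branch: the upstream turbine seizure ← the filter seizure ← the feed turbine blockage.
Each of those chain origins has no stated cause.

the exhaust sensor seizure, the feed turbine blockage, the main seal vibration, the turbine failure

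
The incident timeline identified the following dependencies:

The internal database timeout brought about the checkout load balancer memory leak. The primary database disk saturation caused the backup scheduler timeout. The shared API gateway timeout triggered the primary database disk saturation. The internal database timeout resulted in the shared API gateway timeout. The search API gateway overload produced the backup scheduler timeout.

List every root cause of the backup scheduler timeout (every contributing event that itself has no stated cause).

the internal database timeout, the search API gateway overload

Tracing upstream from the backup scheduler timeout: the backup scheduler timeout ← the primary database disk saturation ← the shared API gateway timeout ← the internal database timeout.
A separate upstream branch: the backup scheduler timeout ← the search API gateway overload.
Each of those chain origins has no stated cause.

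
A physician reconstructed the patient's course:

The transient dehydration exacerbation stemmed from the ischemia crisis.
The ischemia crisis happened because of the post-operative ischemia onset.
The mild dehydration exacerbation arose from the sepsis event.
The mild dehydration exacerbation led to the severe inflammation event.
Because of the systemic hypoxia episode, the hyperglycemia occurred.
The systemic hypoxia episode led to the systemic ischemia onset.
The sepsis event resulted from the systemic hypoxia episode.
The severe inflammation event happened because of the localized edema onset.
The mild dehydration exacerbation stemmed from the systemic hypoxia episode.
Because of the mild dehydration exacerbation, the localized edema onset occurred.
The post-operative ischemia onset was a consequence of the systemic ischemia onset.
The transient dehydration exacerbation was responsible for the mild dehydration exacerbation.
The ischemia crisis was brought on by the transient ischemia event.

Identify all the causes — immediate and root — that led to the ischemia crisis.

Immediate causes of the ischemia crisis: the post-operative ischemia onset, the transient ischemia event.
Further upstream: the systemic hypoxia episode, the systemic ischemia onset.

the post-operative ischemia onset, the systemic hypoxia episode, the systemic ischemia onset, the transient ischemia event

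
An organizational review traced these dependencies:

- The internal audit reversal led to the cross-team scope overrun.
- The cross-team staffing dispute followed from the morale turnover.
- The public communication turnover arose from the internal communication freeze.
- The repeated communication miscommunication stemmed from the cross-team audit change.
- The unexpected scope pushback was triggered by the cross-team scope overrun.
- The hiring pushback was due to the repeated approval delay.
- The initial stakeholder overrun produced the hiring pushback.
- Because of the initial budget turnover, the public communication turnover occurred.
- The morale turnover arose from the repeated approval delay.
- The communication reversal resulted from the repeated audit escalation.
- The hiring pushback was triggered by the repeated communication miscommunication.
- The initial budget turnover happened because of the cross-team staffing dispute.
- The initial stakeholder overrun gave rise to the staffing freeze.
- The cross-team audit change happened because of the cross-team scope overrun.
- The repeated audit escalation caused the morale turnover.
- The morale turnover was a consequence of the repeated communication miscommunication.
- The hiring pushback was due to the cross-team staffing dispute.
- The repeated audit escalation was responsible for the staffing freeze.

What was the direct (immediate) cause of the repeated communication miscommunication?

the cross-team audit change

Upstream contributors include the internal audit reversal, the cross-team scope overrun, but only the cross-team audit change feeds directly into the repeated communication miscommunication.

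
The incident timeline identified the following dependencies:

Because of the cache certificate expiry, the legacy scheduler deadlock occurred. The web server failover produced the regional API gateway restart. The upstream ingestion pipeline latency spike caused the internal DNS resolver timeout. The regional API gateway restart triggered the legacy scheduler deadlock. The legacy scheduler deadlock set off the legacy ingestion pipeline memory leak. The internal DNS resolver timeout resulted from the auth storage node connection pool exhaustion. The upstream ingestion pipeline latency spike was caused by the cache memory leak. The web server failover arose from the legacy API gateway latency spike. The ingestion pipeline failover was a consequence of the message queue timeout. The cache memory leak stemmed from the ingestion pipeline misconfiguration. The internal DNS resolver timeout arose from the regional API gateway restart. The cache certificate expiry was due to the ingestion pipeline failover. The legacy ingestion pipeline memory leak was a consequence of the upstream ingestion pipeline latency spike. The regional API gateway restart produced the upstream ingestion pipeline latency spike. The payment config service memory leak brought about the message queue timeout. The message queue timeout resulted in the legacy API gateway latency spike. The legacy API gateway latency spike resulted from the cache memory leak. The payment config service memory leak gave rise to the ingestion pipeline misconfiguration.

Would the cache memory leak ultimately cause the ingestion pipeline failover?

The cache memory leak leads to the legacy API gateway latency spike, the web server failover, the regional API gateway restart, the legacy scheduler deadlock, the upstream ingestion pipeline latency spike, the legacy ingestion pipeline memory leak, the internal DNS resolver timeout; the ingestion pipeline failover is not among them.

No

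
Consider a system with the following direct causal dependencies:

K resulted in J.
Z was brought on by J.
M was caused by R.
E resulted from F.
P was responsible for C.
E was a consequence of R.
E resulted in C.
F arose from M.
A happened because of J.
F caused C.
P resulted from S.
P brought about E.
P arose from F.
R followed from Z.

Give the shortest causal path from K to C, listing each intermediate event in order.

K → J
J → Z
Z → R
R → E
E → C
Length: 5 steps.

K → J → Z → R → E → C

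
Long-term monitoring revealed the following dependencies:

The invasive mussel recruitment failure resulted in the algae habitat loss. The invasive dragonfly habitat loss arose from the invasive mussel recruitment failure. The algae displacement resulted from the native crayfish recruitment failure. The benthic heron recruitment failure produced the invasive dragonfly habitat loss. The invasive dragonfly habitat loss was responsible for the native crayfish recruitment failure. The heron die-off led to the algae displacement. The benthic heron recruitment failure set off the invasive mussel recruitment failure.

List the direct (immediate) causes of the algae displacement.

Upstream contributors include the benthic heron recruitment failure, the invasive mussel recruitment failure, the invasive dragonfly habitat loss, but only the heron die-off, the native crayfish recruitment failure feed directly into the algae displacement.

the heron die-off, the native crayfish recruitment failure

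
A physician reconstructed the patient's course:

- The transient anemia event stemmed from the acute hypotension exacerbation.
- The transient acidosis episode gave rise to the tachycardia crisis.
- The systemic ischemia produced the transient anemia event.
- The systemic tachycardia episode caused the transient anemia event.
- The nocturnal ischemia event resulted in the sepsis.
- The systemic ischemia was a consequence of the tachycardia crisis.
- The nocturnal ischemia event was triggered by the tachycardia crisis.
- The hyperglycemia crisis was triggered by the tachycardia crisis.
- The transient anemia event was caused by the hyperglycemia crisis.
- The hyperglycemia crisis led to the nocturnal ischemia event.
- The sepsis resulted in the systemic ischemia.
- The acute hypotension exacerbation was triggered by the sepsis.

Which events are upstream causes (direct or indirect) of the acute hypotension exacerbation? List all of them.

Immediate cause of the acute hypotension exacerbation: the sepsis.
Further upstream: the transient acidosis episode, the tachycardia crisis, the hyperglycemia crisis, the nocturnal ischemia event.

the hyperglycemia crisis, the nocturnal ischemia event, the sepsis, the tachycardia crisis, the transient acidosis episode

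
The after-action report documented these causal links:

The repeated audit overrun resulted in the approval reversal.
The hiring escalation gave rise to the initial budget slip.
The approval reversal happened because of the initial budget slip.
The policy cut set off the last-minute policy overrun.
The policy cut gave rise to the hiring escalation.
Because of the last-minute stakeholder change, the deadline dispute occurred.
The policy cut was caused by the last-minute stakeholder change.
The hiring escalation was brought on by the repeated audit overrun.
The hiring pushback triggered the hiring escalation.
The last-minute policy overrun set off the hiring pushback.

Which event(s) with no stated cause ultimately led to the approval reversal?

Tracing upstream from the approval reversal: the approval reversal ← the initial budget slip ← the hiring escalation ← the policy cut ← the last-minute stakeholder change.
A separate upstream branch: the approval reversal ← the repeated audit overrun.
Each of those chain origins has no stated cause.

the last-minute stakeholder change, the repeated audit overrun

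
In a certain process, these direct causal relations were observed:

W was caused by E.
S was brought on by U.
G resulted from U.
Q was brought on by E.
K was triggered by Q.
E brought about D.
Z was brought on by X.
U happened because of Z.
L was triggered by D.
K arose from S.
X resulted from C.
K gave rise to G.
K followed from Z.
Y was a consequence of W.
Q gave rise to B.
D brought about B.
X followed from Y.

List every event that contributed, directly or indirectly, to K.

C, E, Q, S, U, W, X, Y, Z

Immediate causes of K: Z, S, Q.
Further upstream: E, W, Y, C, X, U.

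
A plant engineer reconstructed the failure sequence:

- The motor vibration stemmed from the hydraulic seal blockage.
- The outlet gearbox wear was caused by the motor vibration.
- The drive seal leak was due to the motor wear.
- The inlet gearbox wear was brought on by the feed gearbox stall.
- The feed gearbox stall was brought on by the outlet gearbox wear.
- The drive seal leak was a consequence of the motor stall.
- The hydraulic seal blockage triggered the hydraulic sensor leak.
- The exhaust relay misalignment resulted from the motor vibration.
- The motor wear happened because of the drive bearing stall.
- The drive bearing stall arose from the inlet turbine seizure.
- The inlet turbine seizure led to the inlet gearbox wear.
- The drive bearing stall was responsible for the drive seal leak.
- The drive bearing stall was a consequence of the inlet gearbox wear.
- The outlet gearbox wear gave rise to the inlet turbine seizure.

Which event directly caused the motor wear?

Upstream contributors include the hydraulic seal blockage, the motor vibration, the outlet gearbox wear, the inlet turbine seizure, the feed gearbox stall, the inlet gearbox wear, but only the drive bearing stall feeds directly into the motor wear.

the drive bearing stall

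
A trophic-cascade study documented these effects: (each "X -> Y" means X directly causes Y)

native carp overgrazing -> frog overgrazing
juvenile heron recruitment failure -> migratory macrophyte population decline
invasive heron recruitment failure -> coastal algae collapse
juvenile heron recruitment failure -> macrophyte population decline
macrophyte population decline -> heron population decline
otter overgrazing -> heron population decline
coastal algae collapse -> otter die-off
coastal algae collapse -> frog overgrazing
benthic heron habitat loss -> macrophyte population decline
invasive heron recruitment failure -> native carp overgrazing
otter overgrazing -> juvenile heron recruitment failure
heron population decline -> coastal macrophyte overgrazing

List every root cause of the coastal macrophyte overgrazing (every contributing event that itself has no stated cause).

the benthic heron habitat loss, the otter overgrazing

Tracing upstream from the coastal macrophyte overgrazing: the coastal macrophyte overgrazing ← the heron population decline ← the otter overgrazing.
A separate upstream branch: the coastal macrophyte overgrazing ← the heron population decline ← the macrophyte population decline ← the benthic heron habitat loss.
Each of those chain origins has no stated cause.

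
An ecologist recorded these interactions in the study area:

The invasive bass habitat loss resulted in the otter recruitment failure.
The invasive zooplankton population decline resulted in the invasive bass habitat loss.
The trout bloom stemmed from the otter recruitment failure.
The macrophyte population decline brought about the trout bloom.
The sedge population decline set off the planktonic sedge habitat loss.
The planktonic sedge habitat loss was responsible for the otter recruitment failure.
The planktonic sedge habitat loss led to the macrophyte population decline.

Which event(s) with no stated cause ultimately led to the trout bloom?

the invasive zooplankton population decline, the sedge population decline

Tracing upstream from the trout bloom: the trout bloom ← the otter recruitment failure ← the planktonic sedge habitat loss ← the sedge population decline.
A separate upstream branch: the trout bloom ← the otter recruitment failure ← the invasive bass habitat loss ← the invasive zooplankton population decline.
Each of those chain origins has no stated cause.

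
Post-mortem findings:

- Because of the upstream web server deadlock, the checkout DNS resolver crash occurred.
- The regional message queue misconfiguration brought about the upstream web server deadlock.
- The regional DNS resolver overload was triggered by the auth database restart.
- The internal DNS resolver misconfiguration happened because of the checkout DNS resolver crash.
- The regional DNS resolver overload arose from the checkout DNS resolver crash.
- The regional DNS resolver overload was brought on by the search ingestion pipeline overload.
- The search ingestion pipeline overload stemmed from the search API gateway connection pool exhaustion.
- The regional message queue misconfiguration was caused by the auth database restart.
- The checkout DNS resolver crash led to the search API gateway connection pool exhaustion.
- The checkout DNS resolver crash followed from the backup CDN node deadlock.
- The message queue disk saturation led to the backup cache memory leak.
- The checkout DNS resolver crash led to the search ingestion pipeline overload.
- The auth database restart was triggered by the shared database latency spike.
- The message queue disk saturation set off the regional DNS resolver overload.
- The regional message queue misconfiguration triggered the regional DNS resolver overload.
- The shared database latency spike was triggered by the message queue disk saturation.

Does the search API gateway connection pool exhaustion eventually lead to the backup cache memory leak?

No

The search API gateway connection pool exhaustion leads to the search ingestion pipeline overload, the regional DNS resolver overload; the backup cache memory leak is not among them.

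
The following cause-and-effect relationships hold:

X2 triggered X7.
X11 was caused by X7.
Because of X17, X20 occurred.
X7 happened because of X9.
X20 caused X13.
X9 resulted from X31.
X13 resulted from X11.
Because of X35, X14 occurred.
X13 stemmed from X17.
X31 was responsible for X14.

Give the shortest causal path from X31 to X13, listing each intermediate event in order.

X31 → X9 → X7 → X11 → X13

X31 → X9
X9 → X7
X7 → X11
X11 → X13
Length: 4 steps.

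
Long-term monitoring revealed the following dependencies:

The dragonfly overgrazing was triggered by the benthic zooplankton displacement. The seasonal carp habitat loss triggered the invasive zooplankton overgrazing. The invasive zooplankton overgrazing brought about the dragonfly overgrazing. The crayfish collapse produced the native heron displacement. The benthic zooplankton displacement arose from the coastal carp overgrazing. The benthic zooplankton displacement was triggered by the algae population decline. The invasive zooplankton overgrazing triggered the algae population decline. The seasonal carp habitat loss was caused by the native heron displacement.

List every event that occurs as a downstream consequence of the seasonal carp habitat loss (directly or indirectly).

Direct effects: the invasive zooplankton overgrazing.
2 steps out: the algae population decline, the dragonfly overgrazing.
3 steps out: the benthic zooplankton displacement.
Not reachable from it: the crayfish collapse, the coastal carp overgrazing, the native heron displacement.

the algae population decline, the benthic zooplankton displacement, the dragonfly overgrazing, the invasive zooplankton overgrazing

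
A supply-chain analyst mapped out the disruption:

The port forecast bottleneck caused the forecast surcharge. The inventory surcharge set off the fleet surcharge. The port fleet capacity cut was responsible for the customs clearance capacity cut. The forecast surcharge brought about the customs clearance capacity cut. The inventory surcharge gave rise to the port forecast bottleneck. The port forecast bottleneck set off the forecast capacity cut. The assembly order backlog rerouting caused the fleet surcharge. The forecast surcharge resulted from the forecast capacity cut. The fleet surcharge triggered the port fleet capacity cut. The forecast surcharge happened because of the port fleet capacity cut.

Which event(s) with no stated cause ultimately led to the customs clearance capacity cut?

Tracing upstream from the customs clearance capacity cut: the customs clearance capacity cut ← the port fleet capacity cut ← the fleet surcharge ← the inventory surcharge.
A separate upstream branch: the customs clearance capacity cut ← the port fleet capacity cut ← the fleet surcharge ← the assembly order backlog rerouting.
Each of those chain origins has no stated cause.

the assembly order backlog rerouting, the inventory surcharge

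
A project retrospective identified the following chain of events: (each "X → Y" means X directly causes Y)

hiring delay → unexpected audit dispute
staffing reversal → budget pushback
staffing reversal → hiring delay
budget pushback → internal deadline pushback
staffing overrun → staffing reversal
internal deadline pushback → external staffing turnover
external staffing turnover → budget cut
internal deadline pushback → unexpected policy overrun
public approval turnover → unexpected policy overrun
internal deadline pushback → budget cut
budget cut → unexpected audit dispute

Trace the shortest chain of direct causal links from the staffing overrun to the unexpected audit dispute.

the staffing overrun → the staffing reversal
the staffing reversal → the hiring delay
the hiring delay → the unexpected audit dispute
Length: 3 steps.

the staffing overrun → the staffing reversal → the hiring delay → the unexpected audit dispute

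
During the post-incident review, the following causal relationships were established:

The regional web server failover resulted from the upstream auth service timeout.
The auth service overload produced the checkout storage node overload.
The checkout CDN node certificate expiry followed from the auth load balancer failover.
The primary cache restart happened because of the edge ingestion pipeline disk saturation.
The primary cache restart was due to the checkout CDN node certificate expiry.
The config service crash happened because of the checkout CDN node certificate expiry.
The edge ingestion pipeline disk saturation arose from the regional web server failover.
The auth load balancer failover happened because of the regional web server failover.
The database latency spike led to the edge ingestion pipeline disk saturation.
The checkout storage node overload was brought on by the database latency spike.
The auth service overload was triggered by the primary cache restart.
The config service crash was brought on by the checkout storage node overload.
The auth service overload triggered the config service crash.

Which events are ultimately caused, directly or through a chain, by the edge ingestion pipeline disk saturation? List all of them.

Direct effects: the primary cache restart.
2 steps out: the auth service overload.
3 steps out: the checkout storage node overload, the config service crash.
Not reachable from it: the database latency spike, the upstream auth service timeout, the regional web server failover, the auth load balancer failover, the checkout CDN node certificate expiry.

the auth service overload, the checkout storage node overload, the config service crash, the primary cache restart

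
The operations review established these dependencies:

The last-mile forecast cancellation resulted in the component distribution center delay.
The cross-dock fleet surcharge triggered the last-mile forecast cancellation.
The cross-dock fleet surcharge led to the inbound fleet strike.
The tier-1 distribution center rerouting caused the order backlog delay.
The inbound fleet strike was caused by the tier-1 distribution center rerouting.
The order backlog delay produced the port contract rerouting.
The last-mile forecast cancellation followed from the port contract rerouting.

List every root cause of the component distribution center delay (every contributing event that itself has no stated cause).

the cross-dock fleet surcharge, the tier-1 distribution center rerouting

Tracing upstream from the component distribution center delay: the component distribution center delay ← the last-mile forecast cancellation ← the port contract rerouting ← the order backlog delay ← the tier-1 distribution center rerouting.
A separate upstream branch: the component distribution center delay ← the last-mile forecast cancellation ← the cross-dock fleet surcharge.
Each of those chain origins has no stated cause.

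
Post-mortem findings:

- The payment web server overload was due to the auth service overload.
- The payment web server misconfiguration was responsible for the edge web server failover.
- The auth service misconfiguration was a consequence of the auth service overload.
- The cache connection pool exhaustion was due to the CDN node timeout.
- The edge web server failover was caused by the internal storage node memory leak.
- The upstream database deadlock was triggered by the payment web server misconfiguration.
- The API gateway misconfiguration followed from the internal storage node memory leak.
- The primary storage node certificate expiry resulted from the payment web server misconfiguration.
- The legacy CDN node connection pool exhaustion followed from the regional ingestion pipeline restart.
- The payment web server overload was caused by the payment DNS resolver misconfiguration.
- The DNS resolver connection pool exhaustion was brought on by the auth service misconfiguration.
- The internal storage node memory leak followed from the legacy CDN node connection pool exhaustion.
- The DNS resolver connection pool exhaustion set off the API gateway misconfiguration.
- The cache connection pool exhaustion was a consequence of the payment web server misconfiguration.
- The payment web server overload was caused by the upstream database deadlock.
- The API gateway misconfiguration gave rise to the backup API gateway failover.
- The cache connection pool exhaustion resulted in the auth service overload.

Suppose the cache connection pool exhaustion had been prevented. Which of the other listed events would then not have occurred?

the DNS resolver connection pool exhaustion, the auth service misconfiguration, the auth service overload

Downstream of the cache connection pool exhaustion: the auth service overload, the auth service misconfiguration, the DNS resolver connection pool exhaustion, the payment web server overload, the API gateway misconfiguration, the backup API gateway failover.
Of those, still caused via another path: the payment web server overload, the API gateway misconfiguration, the backup API gateway failover.
The remainder have no surviving cause.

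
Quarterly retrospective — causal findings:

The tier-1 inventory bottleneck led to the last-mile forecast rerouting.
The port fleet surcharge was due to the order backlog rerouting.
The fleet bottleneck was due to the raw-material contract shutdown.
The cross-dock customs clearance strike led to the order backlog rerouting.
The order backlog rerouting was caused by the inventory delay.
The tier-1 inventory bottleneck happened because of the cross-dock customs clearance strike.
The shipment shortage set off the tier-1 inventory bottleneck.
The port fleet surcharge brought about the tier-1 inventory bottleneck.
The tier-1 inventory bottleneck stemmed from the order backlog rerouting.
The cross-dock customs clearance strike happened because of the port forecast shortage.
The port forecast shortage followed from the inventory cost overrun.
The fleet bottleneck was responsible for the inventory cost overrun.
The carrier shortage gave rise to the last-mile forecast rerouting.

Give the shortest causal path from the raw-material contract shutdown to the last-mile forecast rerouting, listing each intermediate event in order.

the raw-material contract shutdown → the fleet bottleneck → the inventory cost overrun → the port forecast shortage → the cross-dock customs clearance strike → the tier-1 inventory bottleneck → the last-mile forecast rerouting

the raw-material contract shutdown → the fleet bottleneck
the fleet bottleneck → the inventory cost overrun
the inventory cost overrun → the port forecast shortage
the port forecast shortage → the cross-dock customs clearance strike
the cross-dock customs clearance strike → the tier-1 inventory bottleneck
the tier-1 inventory bottleneck → the last-mile forecast rerouting
Length: 6 steps.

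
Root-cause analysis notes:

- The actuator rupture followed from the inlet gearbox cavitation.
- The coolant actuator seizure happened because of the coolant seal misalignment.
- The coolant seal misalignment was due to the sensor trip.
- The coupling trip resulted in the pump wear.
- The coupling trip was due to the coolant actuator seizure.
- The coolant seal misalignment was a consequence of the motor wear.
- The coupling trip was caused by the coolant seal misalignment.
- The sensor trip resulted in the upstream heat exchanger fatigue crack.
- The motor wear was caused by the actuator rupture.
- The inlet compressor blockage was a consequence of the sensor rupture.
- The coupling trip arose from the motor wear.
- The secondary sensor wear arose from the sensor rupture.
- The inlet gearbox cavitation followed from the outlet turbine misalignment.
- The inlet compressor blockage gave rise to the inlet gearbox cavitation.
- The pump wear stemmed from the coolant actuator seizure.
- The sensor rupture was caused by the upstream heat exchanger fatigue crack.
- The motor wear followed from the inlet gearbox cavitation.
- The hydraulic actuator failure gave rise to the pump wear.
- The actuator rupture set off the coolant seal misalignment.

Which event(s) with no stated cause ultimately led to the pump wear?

Tracing upstream from the pump wear: the pump wear ← the coolant actuator seizure ← the coolant seal misalignment ← the sensor trip.
A separate upstream branch: the pump wear ← the hydraulic actuator failure.
A separate upstream branch: the pump wear ← the coupling trip ← the motor wear ← the inlet gearbox cavitation ← the outlet turbine misalignment.
Each of those chain origins has no stated cause.

the hydraulic actuator failure, the outlet turbine misalignment, the sensor trip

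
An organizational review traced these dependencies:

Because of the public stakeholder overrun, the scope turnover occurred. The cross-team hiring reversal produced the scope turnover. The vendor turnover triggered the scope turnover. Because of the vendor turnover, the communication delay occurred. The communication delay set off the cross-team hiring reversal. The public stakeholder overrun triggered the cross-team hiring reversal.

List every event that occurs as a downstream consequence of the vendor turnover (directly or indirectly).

the communication delay, the cross-team hiring reversal, the scope turnover

Direct effects: the communication delay, the scope turnover.
2 steps out: the cross-team hiring reversal.
Not reachable from it: the public stakeholder overrun.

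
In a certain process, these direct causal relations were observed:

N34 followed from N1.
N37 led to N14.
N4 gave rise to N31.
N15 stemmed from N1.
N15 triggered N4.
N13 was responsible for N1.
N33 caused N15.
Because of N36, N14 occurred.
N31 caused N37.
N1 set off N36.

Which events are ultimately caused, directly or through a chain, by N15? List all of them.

N14, N31, N37, N4

Direct effects: N4.
2 steps out: N31.
3 steps out: N37.
4 steps out: N14.
Not reachable from it: N13, N1, N34, N36, N33.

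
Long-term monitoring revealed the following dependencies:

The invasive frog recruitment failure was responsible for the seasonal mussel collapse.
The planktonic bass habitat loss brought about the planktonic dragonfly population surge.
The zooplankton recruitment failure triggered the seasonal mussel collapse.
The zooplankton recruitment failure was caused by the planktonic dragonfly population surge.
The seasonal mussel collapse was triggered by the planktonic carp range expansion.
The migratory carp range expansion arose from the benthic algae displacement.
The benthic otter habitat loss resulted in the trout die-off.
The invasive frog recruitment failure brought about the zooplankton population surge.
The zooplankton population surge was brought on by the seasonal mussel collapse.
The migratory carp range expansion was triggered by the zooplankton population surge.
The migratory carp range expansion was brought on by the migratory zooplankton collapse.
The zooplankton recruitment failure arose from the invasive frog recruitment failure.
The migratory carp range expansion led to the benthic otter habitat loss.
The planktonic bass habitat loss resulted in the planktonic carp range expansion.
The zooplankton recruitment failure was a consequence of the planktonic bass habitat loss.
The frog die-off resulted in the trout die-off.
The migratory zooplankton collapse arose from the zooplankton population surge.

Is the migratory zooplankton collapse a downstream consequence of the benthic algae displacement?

The benthic algae displacement leads to the migratory carp range expansion, the benthic otter habitat loss, the trout die-off; the migratory zooplankton collapse is not among them.

No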